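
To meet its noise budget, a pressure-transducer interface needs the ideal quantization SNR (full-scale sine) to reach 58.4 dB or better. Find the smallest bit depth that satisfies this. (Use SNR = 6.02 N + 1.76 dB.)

Required N = ⌈(58.4 − 1.76)/6.02⌉ = ⌈9.409⌉ = 10.

10 bits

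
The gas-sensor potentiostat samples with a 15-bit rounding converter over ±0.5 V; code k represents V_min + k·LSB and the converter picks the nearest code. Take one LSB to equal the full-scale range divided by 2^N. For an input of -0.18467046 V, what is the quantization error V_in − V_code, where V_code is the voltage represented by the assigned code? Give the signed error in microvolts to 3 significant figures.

Range = 0.5 − (-0.5) = 1 V. LSB = 1 V / 2^15 ≈ 30.52 µV.
(V_in − V_min)/LSB = (-0.18467046 − (-0.5)) × 32768/1 = 10332.7184 → nearest code k = 10333.
V_code = -0.5 + (10333/32768) × 1 = -0.18466186523 V.
Error = V_in − V_code = -0.18467046 − (-0.18466186523) = −8.59 µV.

−8.59 µV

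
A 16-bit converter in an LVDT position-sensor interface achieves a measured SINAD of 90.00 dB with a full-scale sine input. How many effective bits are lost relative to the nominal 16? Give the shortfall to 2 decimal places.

1.34 bits

Effective bits = (90.00 − 1.76)/6.02 = 14.6578.
Lost resolution: 16 − 14.6578 = 1.3422 bits.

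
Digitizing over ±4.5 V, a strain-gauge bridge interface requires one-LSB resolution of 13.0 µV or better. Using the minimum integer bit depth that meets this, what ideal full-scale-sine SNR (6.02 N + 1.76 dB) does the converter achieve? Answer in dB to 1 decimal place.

The full-scale span is 4.5 − (-4.5) = 9 V.
Need 2^N ≥ 9 V / 13.0 µV = 692300 → N_min = 20.
Ideal SNR at N = 20: 6.02·20 + 1.76 = 122.2 dB.

122.2 dB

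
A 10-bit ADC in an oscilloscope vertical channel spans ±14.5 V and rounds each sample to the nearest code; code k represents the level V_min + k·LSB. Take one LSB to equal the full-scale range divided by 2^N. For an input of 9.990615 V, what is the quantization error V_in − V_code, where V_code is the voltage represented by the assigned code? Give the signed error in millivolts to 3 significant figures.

−6.46 mV

The full-scale span is 14.5 − (-14.5) = 29 V. LSB = 29 V / 2^10 ≈ 28.32 mV.
(9.990615 − (-14.5)) / LSB = 24.490615 × 1024/29 = 864.7721. Nearest integer: k = 865.
V_code = V_min + k × range/2^10 = -14.5 + 865 × 29/1024 = 9.997070313 V.
V_in − V_code = 9.990615 − (9.997070313) = −6.46 mV.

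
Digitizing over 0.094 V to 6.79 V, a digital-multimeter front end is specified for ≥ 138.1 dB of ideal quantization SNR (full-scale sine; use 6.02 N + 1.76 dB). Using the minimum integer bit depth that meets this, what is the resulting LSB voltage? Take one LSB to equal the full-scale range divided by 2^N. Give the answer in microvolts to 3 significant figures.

Span: 6.79 V − (0.094 V) = 6.696 V.
Required N = ⌈(138.1 − 1.76)/6.02⌉ = ⌈22.648⌉ = 23.
One LSB is 6.696 V / 8388608 = 0.798 µV.

0.798 µV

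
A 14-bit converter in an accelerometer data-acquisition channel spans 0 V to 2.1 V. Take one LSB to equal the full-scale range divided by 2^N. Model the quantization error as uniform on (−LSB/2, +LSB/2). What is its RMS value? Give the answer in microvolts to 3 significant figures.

37.0 µV

V_FS = 2.1 V.
Step size = 2.1/16384 V = 128.17 µV.
σ_q = LSB/√12 = 128.17 µV/3.4641 = 37.0 µV.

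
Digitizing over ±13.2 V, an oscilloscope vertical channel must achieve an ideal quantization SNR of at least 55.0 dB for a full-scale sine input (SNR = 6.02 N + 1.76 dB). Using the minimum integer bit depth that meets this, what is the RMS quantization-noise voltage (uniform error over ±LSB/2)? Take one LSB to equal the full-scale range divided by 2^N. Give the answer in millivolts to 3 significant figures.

Span: 13.2 V − (-13.2 V) = 26.4 V.
Required N = ⌈(55.0 − 1.76)/6.02⌉ = ⌈8.844⌉ = 9.
Step size = 26.4/512 V = 51.563 mV.
RMS noise = LSB/√12 = 14.9 mV.

14.9 mV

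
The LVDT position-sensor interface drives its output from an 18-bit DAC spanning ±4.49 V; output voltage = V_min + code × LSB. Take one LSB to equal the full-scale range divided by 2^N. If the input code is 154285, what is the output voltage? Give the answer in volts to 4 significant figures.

0.7952 V

Full-scale range = 4.49 V − (-4.49 V) = 8.98 V. LSB = 8.98 V / 2^18.
V_out = -4.49 + 154285 × (8.98/262144) V
      = -4.49 V + 5.28518 V = 0.795184 V.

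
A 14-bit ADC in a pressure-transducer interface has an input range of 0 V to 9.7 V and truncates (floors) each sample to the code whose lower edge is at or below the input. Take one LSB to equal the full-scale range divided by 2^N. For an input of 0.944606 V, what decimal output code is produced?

Full-scale range = 9.7 V. LSB = 9.7 V / 2^14 ≈ 0.5920 mV.
V_in − V_min = 0.944606 − (0) = 0.944606 V.
Divide by LSB: 0.944606 × 16384/9.7 = 1595.5077.
Truncating gives code 1595.

1595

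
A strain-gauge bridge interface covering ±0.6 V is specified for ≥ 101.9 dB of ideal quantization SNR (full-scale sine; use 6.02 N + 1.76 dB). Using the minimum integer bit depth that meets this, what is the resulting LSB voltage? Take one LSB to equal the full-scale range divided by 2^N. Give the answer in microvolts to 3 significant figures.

The full-scale span is 0.6 − (-0.6) = 1.2 V.
Required N = ⌈(101.9 − 1.76)/6.02⌉ = ⌈16.635⌉ = 17.
LSB = 1.2 V / 2^17 = 9.16 µV.

9.16 µV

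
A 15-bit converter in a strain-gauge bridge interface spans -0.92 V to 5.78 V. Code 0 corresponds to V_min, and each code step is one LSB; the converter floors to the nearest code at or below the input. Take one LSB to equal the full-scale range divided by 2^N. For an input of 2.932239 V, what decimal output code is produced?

Range = 5.78 − (-0.92) = 6.7 V. LSB = 6.7 V / 2^15 ≈ 204.5 µV.
(V_in − V_min) × 2^15/range = (2.932239 − (-0.92)) × 32768/6.7 = 18840.324.
Floor → code = 18840.

18840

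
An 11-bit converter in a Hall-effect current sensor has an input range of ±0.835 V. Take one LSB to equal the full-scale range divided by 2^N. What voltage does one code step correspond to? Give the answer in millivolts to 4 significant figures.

Range = 0.835 − (-0.835) = 1.67 V.
There are 2^11 = 2048 steps.
LSB = 1.67 V ÷ 2^11 = 1.67/2048 V = 0.8154 mV.

0.8154 mV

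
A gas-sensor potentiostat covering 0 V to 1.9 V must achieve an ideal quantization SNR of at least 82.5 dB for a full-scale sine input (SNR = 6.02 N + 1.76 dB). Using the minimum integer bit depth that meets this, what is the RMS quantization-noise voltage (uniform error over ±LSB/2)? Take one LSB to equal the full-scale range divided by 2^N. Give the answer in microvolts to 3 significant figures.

Full-scale range = 1.9 V.
Required N = ⌈(82.5 − 1.76)/6.02⌉ = ⌈13.412⌉ = 14.
LSB = 1.9 V / 2^14 = 115.97 µV.
V_rms = LSB/√12 = 33.5 µV.

33.5 µV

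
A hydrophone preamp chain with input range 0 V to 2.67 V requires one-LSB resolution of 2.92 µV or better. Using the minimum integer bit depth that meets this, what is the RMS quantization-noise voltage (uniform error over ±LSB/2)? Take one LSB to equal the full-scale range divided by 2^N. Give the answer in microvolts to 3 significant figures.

V_FS = 2.67 V.
Levels needed ≥ 2.67/2.92 µV = 914400. 2^20 = 1048576 suffices, so N_min = 20.
One LSB is 2.67 V / 1048576 = 2.5463 µV.
V_rms = LSB/√12 = 0.735 µV.

0.735 µV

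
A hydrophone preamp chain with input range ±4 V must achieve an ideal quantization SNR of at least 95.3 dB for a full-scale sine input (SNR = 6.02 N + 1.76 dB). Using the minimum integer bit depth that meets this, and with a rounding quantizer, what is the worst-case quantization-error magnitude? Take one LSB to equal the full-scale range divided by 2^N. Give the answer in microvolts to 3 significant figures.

Span: 4 V − (-4 V) = 8 V.
Required N = ⌈(95.3 − 1.76)/6.02⌉ = ⌈15.538⌉ = 16.
One LSB is 8 V / 65536 = 122.07 µV.
Half an LSB is 61.0 µV.

61.0 µV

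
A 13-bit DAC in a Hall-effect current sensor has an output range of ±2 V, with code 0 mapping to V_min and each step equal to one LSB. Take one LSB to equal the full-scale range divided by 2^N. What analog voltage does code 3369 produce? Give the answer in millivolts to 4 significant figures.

-355.0 mV

Range = 2 − (-2) = 4 V. LSB = 4 V / 2^13.
Output = V_min + (3369/8192) × range = -2 + 0.411255 × 4 V
      = -2 + 1.64502 = -0.354980 V.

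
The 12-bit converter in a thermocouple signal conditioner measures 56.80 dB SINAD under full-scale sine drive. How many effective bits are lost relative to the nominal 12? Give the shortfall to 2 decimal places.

N_eff = (56.80 − 1.76)/6.02 = 9.1429 bits.
Shortfall = 12 − 9.1429 = 2.8571 bits.

2.86 bits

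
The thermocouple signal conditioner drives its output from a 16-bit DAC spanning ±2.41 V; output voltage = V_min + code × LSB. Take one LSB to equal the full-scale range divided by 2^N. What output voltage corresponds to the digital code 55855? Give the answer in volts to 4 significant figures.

1.698 V

The full-scale span is 2.41 − (-2.41) = 4.82 V. LSB = 4.82 V / 2^16.
V_out = V_min + code × LSB = -2.41 V + 55855 × 4.82 V / 65536
      = -2.41 V + 4.10799 V = 1.69799 V.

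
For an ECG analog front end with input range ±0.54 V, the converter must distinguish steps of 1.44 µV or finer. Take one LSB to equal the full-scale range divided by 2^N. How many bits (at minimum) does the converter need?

The full-scale span is 0.54 − (-0.54) = 1.08 V.
Need 2^N ≥ 1.08 V / 1.44 µV = 750000 → N_min = 20.

20 bits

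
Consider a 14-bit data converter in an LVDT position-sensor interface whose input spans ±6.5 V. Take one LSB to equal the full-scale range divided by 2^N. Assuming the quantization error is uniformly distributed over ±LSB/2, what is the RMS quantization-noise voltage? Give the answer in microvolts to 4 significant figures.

Range = 6.5 − (-6.5) = 13 V.
LSB = 13 V ÷ 2^14 = 13/16384 V = 0.793457 mV.
For a uniform distribution on [−LSB/2, +LSB/2], V_rms = LSB/√12 = 0.793457 mV/3.4641 = 229.1 µV.

229.1 µV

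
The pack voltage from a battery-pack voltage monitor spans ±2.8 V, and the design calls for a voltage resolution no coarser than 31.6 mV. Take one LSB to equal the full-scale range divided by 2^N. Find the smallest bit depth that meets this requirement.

Range = 2.8 − (-2.8) = 5.6 V.
Required number of levels: 5.6/31.6 mV = 177.22; smallest N with 2^N ≥ that is 8.

8 bits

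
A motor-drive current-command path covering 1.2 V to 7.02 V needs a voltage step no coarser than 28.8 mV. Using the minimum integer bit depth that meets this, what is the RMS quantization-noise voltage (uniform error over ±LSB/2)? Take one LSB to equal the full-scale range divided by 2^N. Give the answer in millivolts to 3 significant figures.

Range = 7.02 − (1.2) = 5.82 V.
Required number of levels: 5.82/28.8 mV = 202.08; smallest N with 2^N ≥ that is 8.
LSB = 5.82 V / 2^8 = 22.734 mV.
V_rms = LSB/√12 = 6.56 mV.

6.56 mV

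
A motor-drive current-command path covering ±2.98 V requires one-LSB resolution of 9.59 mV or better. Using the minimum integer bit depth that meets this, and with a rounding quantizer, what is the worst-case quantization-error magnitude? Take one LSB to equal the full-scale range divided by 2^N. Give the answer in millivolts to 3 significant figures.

2.91 mV

Range = 2.98 − (-2.98) = 5.96 V.
Required number of levels: 5.96/9.59 mV = 621.48; smallest N with 2^N ≥ that is 10.
LSB = 5.96 V ÷ 2^10 = 5.96/1024 V = 5.8203 mV.
|e|_max = LSB/2 = 2.91 mV.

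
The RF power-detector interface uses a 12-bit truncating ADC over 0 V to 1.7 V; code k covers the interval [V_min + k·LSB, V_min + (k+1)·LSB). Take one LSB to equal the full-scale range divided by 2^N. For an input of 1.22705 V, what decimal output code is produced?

Full-scale range = 1.7 V. LSB = 1.7 V / 2^12 ≈ 415.0 µV.
V_in − V_min = 1.22705 − (0) = 1.22705 V.
Divide by LSB: 1.22705 × 4096/1.7 = 2956.4687.
Truncating gives code 2956.

2956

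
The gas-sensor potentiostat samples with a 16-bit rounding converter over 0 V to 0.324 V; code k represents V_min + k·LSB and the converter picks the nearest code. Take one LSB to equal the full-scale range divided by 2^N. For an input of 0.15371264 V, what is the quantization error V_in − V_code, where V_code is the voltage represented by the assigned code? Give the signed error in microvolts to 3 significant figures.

Range is 0.324 V. LSB = 0.324 V / 2^16 ≈ 4.944 µV.
(V_in − V_min)/LSB = (0.15371264 − (0)) × 65536/0.324 = 31091.7024 → nearest code k = 31092.
V_code = 0 + (31092/65536) × 0.324 = 0.15371411133 V.
e = 0.15371264 − (0.15371411133) = −1.47 µV.

−1.47 µV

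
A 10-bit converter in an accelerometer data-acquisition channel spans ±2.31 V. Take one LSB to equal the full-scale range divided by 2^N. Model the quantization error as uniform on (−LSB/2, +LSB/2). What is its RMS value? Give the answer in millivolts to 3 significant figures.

Span: 2.31 V − (-2.31 V) = 4.62 V.
LSB = 4.62 V / 2^10 = 4.5117 mV.
For a uniform distribution on [−LSB/2, +LSB/2], V_rms = LSB/√12 = 4.5117 mV/3.4641 = 1.30 mV.

1.30 mV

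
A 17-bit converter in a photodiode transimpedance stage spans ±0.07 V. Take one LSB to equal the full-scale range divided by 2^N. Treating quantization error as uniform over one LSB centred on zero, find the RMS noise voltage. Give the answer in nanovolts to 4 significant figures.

308.3 nV

Full-scale range = 0.07 V − (-0.07 V) = 0.14 V.
Step size = 0.14/131072 V = 1.06812 µV.
σ_q = LSB/√12 = 1.06812 µV/3.4641 = 308.3 nV.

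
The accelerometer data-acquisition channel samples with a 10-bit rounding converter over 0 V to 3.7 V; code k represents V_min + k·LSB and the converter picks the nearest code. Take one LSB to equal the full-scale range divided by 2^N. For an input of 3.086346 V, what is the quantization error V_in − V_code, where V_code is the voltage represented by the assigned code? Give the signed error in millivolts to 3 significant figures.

Range is 3.7 V. LSB = 3.7 V / 2^10 ≈ 3.613 mV.
Position in LSBs: (3.086346 − (0)) × 1024/3.7 = 854.1671; rounding gives k = 854.
V_code = 0 + (854/1024) × 3.7 = 3.085742188 V.
Error = V_in − V_code = 3.086346 − (3.085742188) = +0.604 mV.

+0.604 mV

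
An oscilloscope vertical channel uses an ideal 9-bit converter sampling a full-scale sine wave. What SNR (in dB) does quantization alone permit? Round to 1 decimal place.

55.9 dB

6.02(9) + 1.76 = 54.18 + 1.76 = 55.94 dB.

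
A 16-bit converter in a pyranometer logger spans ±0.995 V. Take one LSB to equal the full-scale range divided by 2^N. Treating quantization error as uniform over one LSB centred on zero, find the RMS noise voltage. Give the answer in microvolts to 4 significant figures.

Range = 0.995 − (-0.995) = 1.99 V.
One LSB is 1.99 V / 65536 = 30.3650 µV.
V_rms = LSB/√12 = 30.3650 µV / √12 = 8.766 µV.

8.766 µV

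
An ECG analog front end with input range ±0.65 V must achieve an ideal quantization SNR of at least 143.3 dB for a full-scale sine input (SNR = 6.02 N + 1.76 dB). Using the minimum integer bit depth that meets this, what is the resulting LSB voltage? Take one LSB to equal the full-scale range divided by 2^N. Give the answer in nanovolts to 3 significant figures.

Full-scale range = 0.65 V − (-0.65 V) = 1.3 V.
Solving 6.02 N ≥ 143.3 − 1.76: N ≥ 23.512. Round up → N = 24.
LSB = 1.3 V ÷ 2^24 = 1.3/16777216 V = 77.5 nV.

77.5 nV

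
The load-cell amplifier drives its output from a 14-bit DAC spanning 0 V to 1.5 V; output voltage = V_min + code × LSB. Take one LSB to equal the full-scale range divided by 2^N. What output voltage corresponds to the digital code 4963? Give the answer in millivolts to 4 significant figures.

454.4 mV

Range is 1.5 V. LSB = 1.5 V / 2^14.
V_out = 0 + 4963 × (1.5/16384) V
      = 0 V + 0.454376 V = 0.454376 V.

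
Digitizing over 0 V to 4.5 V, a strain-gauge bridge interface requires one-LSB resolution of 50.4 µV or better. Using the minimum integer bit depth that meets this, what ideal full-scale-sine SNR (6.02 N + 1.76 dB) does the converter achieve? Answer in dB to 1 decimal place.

104.1 dB

Full-scale range = 4.5 V.
Required number of levels: 4.5/50.4 µV = 89286; smallest N with 2^N ≥ that is 17.
Ideal SNR at N = 17: 6.02·17 + 1.76 = 104.1 dB.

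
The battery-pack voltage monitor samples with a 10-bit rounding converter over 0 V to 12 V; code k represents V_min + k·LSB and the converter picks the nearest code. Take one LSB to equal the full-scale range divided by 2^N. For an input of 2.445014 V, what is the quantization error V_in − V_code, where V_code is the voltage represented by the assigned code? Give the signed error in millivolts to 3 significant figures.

Span = 12 V. LSB = 12 V / 2^10 ≈ 11.72 mV.
(2.445014 − (0)) / LSB = 2.445014 × 1024/12 = 208.6412. Nearest integer: k = 209.
Reconstructed level: 0 + 209 × 12/1024 V = 2.449218750 V.
e = 2.445014 − (2.449218750) = −4.20 mV.

−4.20 mV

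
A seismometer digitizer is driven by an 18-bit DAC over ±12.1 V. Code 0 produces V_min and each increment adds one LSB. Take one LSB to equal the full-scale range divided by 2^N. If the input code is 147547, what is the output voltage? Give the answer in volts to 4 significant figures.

Span: 12.1 V − (-12.1 V) = 24.2 V. LSB = 24.2 V / 2^18.
V_out = -12.1 + 147547 × (24.2/262144) V
      = -12.1 + 13.6209 = 1.52090 V.

1.521 V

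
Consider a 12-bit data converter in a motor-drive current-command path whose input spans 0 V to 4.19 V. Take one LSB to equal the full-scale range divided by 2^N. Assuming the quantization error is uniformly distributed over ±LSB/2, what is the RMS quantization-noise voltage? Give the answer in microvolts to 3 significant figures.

Range is 4.19 V.
LSB = 4.19 V ÷ 2^12 = 4.19/4096 V = 1.0229 mV.
For a uniform distribution on [−LSB/2, +LSB/2], V_rms = LSB/√12 = 1.0229 mV/3.4641 = 295 µV.

295 µV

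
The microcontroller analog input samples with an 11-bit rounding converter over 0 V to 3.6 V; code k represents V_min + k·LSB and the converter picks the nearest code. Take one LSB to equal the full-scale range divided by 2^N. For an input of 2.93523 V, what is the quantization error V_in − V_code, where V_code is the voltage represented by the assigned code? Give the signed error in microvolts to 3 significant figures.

−317 µV

Range is 3.6 V. LSB = 3.6 V / 2^11 ≈ 1.758 mV.
(2.93523 − (0)) / LSB = 2.93523 × 2048/3.6 = 1669.8197. Nearest integer: k = 1670.
V_code = 0 + (1670/2048) × 3.6 = 2.935546875 V.
V_in − V_code = 2.93523 − (2.935546875) = −317 µV.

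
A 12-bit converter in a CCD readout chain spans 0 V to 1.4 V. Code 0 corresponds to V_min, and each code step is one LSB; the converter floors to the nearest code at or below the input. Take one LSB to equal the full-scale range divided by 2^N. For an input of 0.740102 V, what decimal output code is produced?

2165

Full-scale range = 1.4 V. LSB = 1.4 V / 2^12 ≈ 341.8 µV.
V_in − V_min = 0.740102 − (0) = 0.740102 V.
Divide by LSB: 0.740102 × 4096/1.4 = 2165.3270.
Truncating gives code 2165.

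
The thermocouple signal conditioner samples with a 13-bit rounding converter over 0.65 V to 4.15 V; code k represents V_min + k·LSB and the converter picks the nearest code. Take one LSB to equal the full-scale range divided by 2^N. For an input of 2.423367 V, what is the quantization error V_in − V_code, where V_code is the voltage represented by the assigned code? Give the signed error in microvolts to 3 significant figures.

Full-scale range = 4.15 V − (0.65 V) = 3.5 V. LSB = 3.5 V / 2^13 ≈ 427.2 µV.
(2.423367 − (0.65)) / LSB = 1.773367 × 8192/3.5 = 4150.6921. Nearest integer: k = 4151.
Reconstructed level: 0.65 + 4151 × 3.5/8192 V = 2.423498535 V.
e = 2.423367 − (2.423498535) = −132 µV.

−132 µV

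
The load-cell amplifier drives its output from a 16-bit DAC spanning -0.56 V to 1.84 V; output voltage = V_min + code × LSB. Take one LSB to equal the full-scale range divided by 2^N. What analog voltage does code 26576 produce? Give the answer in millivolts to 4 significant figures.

Span: 1.84 V − (-0.56 V) = 2.4 V. LSB = 2.4 V / 2^16.
V_out = -0.56 + 26576 × (2.4/65536) V
      = -0.56 + 0.973242 = 0.413242 V.

413.2 mV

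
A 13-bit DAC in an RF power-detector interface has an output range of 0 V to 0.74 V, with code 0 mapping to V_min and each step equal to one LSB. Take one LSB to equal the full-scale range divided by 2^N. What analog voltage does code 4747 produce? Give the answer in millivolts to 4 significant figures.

428.8 mV

Full-scale range = 0.74 V. LSB = 0.74 V / 2^13.
V_out = 0 + 4747 × (0.74/8192) V
      = 0 + 0.428806 = 0.428806 V.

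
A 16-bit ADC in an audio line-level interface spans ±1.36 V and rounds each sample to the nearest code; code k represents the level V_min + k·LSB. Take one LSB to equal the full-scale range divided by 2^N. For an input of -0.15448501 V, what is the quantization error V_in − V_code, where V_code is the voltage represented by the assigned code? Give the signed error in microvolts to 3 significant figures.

−7.47 µV

The full-scale span is 1.36 − (-1.36) = 2.72 V. LSB = 2.72 V / 2^16 ≈ 41.50 µV.
(V_in − V_min)/LSB = (-0.15448501 − (-1.36)) × 65536/2.72 = 29045.8200 → nearest code k = 29046.
Reconstructed level: -1.36 + 29046 × 2.72/65536 V = -0.15447753906 V.
V_in − V_code = -0.15448501 − (-0.15447753906) = −7.47 µV.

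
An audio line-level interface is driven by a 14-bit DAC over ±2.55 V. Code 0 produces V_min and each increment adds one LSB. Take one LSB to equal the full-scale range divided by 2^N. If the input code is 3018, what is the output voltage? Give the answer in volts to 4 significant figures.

-1.611 V

Span: 2.55 V − (-2.55 V) = 5.1 V. LSB = 5.1 V / 2^14.
V_out = V_min + code × LSB = -2.55 V + 3018 × 5.1 V / 16384
      = -2.55 V + 0.939441 V = -1.61056 V.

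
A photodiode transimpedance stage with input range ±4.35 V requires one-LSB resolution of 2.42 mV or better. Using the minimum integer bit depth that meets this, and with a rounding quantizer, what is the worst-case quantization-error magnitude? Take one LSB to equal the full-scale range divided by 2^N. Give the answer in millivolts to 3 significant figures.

1.06 mV

Range = 4.35 − (-4.35) = 8.7 V.
8.7 V / 2.42 mV = 3595. Since 2^11 = 2048 and 2^12 = 4096, N = 12.
One LSB is 8.7 V / 4096 = 2.1240 mV.
Half an LSB is 1.06 mV.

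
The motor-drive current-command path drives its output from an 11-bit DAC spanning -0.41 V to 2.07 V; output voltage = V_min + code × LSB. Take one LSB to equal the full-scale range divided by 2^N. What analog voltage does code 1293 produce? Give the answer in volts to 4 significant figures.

The full-scale span is 2.07 − (-0.41) = 2.48 V. LSB = 2.48 V / 2^11.
Output = V_min + (1293/2048) × range = -0.41 + 0.631348 × 2.48 V
      = -0.41 V + 1.56574 V = 1.15574 V.

1.156 V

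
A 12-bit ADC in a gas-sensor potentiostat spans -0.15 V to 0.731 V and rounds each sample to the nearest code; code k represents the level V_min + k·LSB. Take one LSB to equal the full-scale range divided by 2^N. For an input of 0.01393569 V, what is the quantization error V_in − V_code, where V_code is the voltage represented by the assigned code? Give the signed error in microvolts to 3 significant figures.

The full-scale span is 0.731 − (-0.15) = 0.881 V. LSB = 0.881 V / 2^12 ≈ 215.1 µV.
(V_in − V_min)/LSB = (0.01393569 − (-0.15)) × 4096/0.881 = 762.1800 → nearest code k = 762.
Reconstructed level: -0.15 + 762 × 0.881/4096 V = 0.01389697266 V.
Error = V_in − V_code = 0.01393569 − (0.01389697266) = +38.7 µV.

+38.7 µV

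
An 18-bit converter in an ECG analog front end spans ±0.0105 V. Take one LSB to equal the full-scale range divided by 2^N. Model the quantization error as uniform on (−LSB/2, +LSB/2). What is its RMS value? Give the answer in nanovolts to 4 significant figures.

23.13 nV

Range = 0.0105 − (-0.0105) = 0.021 V.
LSB = 0.021 V ÷ 2^18 = 0.021/262144 V = 80.1086 nV.
For a uniform distribution on [−LSB/2, +LSB/2], V_rms = LSB/√12 = 80.1086 nV/3.4641 = 23.13 nV.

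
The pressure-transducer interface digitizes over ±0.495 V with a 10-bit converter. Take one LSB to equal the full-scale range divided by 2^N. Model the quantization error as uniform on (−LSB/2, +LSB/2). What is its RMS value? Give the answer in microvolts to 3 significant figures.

The full-scale span is 0.495 − (-0.495) = 0.99 V.
LSB = 0.99 V ÷ 2^10 = 0.99/1024 V = 0.96680 mV.
V_rms = LSB/√12 = 0.96680 mV / √12 = 279 µV.

279 µV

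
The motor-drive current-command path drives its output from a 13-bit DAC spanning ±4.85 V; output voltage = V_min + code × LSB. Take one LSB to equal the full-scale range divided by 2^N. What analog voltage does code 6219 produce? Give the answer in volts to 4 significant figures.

Range = 4.85 − (-4.85) = 9.7 V. LSB = 9.7 V / 2^13.
V_out = -4.85 + 6219 × (9.7/8192) V
      = -4.85 + 7.36381 = 2.51381 V.

2.514 V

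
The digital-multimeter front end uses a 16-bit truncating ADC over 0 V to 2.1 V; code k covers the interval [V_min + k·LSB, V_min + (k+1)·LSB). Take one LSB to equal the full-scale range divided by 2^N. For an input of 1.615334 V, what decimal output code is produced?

Full-scale range = 2.1 V. LSB = 2.1 V / 2^16 ≈ 32.04 µV.
V_in − V_min = 1.615334 − (0) = 1.615334 V.
Divide by LSB: 1.615334 × 65536/2.1 = 50410.7281.
Truncating gives code 50410.

50410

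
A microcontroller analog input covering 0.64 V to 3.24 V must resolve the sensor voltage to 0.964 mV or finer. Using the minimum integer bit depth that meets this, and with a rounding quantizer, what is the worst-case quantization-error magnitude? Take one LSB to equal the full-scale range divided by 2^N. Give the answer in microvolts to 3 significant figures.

Full-scale range = 3.24 V − (0.64 V) = 2.6 V.
Levels needed ≥ 2.6/0.964 mV = 2697. 2^12 = 4096 suffices, so N_min = 12.
LSB = 2.6 V / 2^12 = 0.63477 mV.
Half an LSB is 317 µV.

317 µV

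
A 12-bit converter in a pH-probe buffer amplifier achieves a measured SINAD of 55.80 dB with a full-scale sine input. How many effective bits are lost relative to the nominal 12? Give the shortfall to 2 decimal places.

N_eff = (55.80 − 1.76)/6.02 = 8.9767 bits.
12 − 8.9767 = 3.02 bits below nominal.

3.02 bits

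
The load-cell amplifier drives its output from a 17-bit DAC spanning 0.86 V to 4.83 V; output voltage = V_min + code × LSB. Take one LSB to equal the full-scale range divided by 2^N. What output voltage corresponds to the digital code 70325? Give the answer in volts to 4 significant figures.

2.990 V

Span: 4.83 V − (0.86 V) = 3.97 V. LSB = 3.97 V / 2^17.
V_out = 0.86 + 70325 × (3.97/131072) V
      = 0.86 V + 2.13005 V = 2.99005 V.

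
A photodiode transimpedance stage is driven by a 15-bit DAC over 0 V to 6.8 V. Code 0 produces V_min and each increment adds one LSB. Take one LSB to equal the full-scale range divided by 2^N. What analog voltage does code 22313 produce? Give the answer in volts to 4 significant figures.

Range is 6.8 V. LSB = 6.8 V / 2^15.
V_out = V_min + code × LSB = 0 V + 22313 × 6.8 V / 32768
      = 0 + 4.63038 = 4.63038 V.

4.630 V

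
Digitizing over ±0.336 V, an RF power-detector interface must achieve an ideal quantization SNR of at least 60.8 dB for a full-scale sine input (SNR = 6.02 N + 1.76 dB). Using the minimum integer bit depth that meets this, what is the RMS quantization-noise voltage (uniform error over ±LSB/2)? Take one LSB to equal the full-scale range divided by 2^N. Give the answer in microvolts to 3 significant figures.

189 µV

Span: 0.336 V − (-0.336 V) = 0.672 V.
6.02 N + 1.76 ≥ 60.8 gives N ≥ 9.807, so the minimum integer is 10.
LSB = 0.672 V / 2^10 = 0.65625 mV.
RMS noise = LSB/√12 = 189 µV.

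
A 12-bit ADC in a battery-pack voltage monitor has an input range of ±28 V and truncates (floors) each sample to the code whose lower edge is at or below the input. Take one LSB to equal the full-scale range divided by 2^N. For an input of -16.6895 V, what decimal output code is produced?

Range = 28 − (-28) = 56 V. LSB = 56 V / 2^12 ≈ 13.67 mV.
code = ⌊(V_in − V_min)/LSB⌋ = ⌊(V_in − V_min) × 2^12 / range⌋
     = ⌊(-16.6895 − (-28)) × 4096 / 56⌋ = ⌊11.3105 × 4096/56⌋
     = ⌊827.282⌋ = 827.

827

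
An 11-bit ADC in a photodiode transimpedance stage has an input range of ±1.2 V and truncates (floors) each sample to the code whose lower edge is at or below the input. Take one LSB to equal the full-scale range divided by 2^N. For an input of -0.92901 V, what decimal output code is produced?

Span: 1.2 V − (-1.2 V) = 2.4 V. LSB = 2.4 V / 2^11 ≈ 1.172 mV.
V_in − V_min = -0.92901 − (-1.2) = 0.27099 V.
Divide by LSB: 0.27099 × 2048/2.4 = 231.2448.
Truncating gives code 231.

231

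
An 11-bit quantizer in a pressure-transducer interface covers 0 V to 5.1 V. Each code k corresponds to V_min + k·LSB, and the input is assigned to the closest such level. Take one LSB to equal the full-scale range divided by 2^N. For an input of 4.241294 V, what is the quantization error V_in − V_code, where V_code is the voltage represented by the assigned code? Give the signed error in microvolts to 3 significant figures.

+425 µV

V_FS = 5.1 V. LSB = 5.1 V / 2^11 ≈ 2.490 mV.
(V_in − V_min)/LSB = (4.241294 − (0)) × 2048/5.1 = 1703.1706 → nearest code k = 1703.
V_code = 0 + (1703/2048) × 5.1 = 4.240869141 V.
Error = V_in − V_code = 4.241294 − (4.240869141) = +425 µV.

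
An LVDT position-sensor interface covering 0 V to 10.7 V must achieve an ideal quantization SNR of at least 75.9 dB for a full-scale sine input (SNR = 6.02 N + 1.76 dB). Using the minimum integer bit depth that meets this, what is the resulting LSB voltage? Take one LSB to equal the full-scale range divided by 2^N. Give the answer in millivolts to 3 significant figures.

1.31 mV

V_FS = 10.7 V.
6.02 N + 1.76 ≥ 75.9 gives N ≥ 12.316, so the minimum integer is 13.
LSB = 10.7 V ÷ 2^13 = 10.7/8192 V = 1.31 mV.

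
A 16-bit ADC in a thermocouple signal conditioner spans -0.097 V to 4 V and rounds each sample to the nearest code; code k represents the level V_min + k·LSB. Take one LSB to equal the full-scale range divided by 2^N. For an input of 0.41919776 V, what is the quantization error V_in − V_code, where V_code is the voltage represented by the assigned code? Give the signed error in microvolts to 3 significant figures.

+9.27 µV

Full-scale range = 4 V − (-0.097 V) = 4.097 V. LSB = 4.097 V / 2^16 ≈ 62.52 µV.
(0.41919776 − (-0.097)) / LSB = 0.51619776 × 65536/4.097 = 8257.1483. Nearest integer: k = 8257.
V_code = -0.097 + (8257/65536) × 4.097 = 0.41918849182 V.
V_in − V_code = 0.41919776 − (0.41918849182) = +9.27 µV.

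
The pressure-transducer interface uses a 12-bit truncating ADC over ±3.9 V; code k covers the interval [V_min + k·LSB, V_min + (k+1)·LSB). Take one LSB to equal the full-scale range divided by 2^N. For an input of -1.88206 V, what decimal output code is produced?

The full-scale span is 3.9 − (-3.9) = 7.8 V. LSB = 7.8 V / 2^12 ≈ 1.904 mV.
code = ⌊(V_in − V_min)/LSB⌋ = ⌊(V_in − V_min) × 2^12 / range⌋
     = ⌊(-1.88206 − (-3.9)) × 4096 / 7.8⌋ = ⌊2.01794 × 4096/7.8⌋
     = ⌊1059.677⌋ = 1059.

1059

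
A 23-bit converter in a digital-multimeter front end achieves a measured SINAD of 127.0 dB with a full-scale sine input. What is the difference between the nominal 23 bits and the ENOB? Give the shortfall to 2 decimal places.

ENOB = (SINAD − 1.76)/6.02 = (127.0 − 1.76)/6.02 = 20.8040 bits.
Lost resolution: 23 − 20.8040 = 2.1960 bits.

2.20 bits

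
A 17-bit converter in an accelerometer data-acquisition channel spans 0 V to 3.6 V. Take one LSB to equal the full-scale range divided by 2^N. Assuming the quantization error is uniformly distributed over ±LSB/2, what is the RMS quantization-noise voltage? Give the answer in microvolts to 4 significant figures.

7.929 µV

Full-scale range = 3.6 V.
One LSB is 3.6 V / 131072 = 27.4658 µV.
For a uniform distribution on [−LSB/2, +LSB/2], V_rms = LSB/√12 = 27.4658 µV/3.4641 = 7.929 µV.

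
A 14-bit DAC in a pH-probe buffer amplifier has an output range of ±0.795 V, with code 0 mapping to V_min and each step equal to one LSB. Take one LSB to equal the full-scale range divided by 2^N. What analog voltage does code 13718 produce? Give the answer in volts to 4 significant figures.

The full-scale span is 0.795 − (-0.795) = 1.59 V. LSB = 1.59 V / 2^14.
V_out = V_min + code × LSB = -0.795 V + 13718 × 1.59 V / 16384
      = -0.795 + 1.33128 = 0.536276 V.

0.5363 V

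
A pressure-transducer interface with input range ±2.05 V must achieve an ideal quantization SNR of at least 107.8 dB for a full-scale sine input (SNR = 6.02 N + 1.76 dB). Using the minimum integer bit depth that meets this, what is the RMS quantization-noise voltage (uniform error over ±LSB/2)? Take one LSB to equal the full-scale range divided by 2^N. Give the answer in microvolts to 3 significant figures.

4.51 µV

Range = 2.05 − (-2.05) = 4.1 V.
Required N = ⌈(107.8 − 1.76)/6.02⌉ = ⌈17.615⌉ = 18.
LSB = 4.1 V / 2^18 = 15.640 µV.
V_rms = LSB/√12 = 4.51 µV.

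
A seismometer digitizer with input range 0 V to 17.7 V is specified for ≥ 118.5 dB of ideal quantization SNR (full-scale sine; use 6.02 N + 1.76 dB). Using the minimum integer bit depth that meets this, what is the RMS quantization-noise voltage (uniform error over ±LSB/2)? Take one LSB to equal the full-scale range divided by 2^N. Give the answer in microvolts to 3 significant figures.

4.87 µV

Range is 17.7 V.
Solving 6.02 N ≥ 118.5 − 1.76: N ≥ 19.392. Round up → N = 20.
One LSB is 17.7 V / 1048576 = 16.880 µV.
V_rms = LSB/√12 = 4.87 µV.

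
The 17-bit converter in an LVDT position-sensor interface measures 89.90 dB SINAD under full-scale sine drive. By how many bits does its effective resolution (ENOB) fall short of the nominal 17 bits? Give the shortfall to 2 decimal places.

ENOB = (SINAD − 1.76)/6.02 = (89.90 − 1.76)/6.02 = 14.6412 bits.
Lost resolution: 17 − 14.6412 = 2.3588 bits.

2.36 bits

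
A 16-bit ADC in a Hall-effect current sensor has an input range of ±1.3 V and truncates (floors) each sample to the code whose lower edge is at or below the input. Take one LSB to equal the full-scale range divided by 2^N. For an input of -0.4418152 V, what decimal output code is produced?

Range = 1.3 − (-1.3) = 2.6 V. LSB = 2.6 V / 2^16 ≈ 39.67 µV.
V_in − V_min = -0.4418152 − (-1.3) = 0.8581848 V.
Divide by LSB: 0.8581848 × 65536/2.6 = 21631.5381.
Truncating gives code 21631.

21631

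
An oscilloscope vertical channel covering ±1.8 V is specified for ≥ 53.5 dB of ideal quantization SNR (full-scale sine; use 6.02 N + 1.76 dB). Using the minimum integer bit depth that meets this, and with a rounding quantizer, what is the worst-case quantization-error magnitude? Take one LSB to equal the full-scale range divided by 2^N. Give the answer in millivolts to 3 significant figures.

3.52 mV

Full-scale range = 1.8 V − (-1.8 V) = 3.6 V.
N ≥ (53.5 − 1.76)/6.02 = 8.595 → N_min = 9.
LSB = 3.6 V / 2^9 = 7.0313 mV.
Half an LSB is 3.52 mV.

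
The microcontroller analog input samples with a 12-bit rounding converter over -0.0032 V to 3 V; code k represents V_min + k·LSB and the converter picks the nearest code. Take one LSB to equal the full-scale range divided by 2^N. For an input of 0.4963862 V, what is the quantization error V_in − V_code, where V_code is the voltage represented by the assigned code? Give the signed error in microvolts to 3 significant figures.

Full-scale range = 3 V − (-0.0032 V) = 3.0032 V. LSB = 3.0032 V / 2^12 ≈ 0.7332 mV.
(0.4963862 − (-0.0032)) / LSB = 0.4995862 × 4096/3.0032 = 681.3749. Nearest integer: k = 681.
Reconstructed level: -0.0032 + 681 × 3.0032/4096 V = 0.4961113281 V.
e = 0.4963862 − (0.4961113281) = +275 µV.

+275 µV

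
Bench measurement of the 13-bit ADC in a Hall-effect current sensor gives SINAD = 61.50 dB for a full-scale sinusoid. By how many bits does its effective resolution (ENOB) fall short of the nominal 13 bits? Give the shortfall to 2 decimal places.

3.08 bits

Effective bits = (61.50 − 1.76)/6.02 = 9.9236.
13 − 9.9236 = 3.08 bits below nominal.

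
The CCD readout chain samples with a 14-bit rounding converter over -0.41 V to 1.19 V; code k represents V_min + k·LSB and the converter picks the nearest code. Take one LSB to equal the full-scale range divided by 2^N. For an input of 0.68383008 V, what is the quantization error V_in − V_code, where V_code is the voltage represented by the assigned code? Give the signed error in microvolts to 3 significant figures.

−17.6 µV

Span: 1.19 V − (-0.41 V) = 1.6 V. LSB = 1.6 V / 2^14 ≈ 97.66 µV.
Position in LSBs: (0.68383008 − (-0.41)) × 16384/1.6 = 11200.8200; rounding gives k = 11201.
V_code = -0.41 + (11201/16384) × 1.6 = 0.68384765625 V.
Error = V_in − V_code = 0.68383008 − (0.68384765625) = −17.6 µV.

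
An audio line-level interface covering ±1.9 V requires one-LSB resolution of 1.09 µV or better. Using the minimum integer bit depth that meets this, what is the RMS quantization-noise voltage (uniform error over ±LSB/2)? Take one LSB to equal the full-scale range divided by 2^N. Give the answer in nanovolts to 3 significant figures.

262 nV

Range = 1.9 − (-1.9) = 3.8 V.
Required number of levels: 3.8/1.09 µV = 3.4862e6; smallest N with 2^N ≥ that is 22.
One LSB is 3.8 V / 4194304 = 0.90599 µV.
σ_q = LSB/√12 = 0.90599 µV/3.4641 = 262 nV.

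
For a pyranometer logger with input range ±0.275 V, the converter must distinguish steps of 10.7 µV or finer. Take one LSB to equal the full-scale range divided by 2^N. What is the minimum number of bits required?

16 bits

Span: 0.275 V − (-0.275 V) = 0.55 V.
0.55 V / 10.7 µV = 51400. Since 2^15 = 32768 and 2^16 = 65536, N = 16.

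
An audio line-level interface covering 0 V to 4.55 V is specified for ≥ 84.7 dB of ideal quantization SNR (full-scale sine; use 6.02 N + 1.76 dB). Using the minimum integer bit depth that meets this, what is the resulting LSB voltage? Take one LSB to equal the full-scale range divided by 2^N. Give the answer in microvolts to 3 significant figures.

278 µV

Range is 4.55 V.
Solving 6.02 N ≥ 84.7 − 1.76: N ≥ 13.777. Round up → N = 14.
LSB = 4.55 V ÷ 2^14 = 4.55/16384 V = 278 µV.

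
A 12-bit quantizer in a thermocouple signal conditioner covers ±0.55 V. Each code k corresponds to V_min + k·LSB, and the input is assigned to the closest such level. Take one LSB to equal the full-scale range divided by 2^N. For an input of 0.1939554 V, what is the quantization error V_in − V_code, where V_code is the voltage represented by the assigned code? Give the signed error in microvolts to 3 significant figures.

Span: 0.55 V − (-0.55 V) = 1.1 V. LSB = 1.1 V / 2^12 ≈ 268.6 µV.
(V_in − V_min)/LSB = (0.1939554 − (-0.55)) × 4096/1.1 = 2770.2194 → nearest code k = 2770.
V_code = V_min + k × range/2^12 = -0.55 + 2770 × 1.1/4096 = 0.1938964844 V.
V_in − V_code = 0.1939554 − (0.1938964844) = +58.9 µV.

+58.9 µV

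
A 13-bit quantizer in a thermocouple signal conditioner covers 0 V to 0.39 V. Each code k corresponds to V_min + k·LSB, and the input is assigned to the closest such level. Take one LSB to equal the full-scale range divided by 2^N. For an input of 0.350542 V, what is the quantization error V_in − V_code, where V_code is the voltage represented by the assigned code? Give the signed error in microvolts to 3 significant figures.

V_FS = 0.39 V. LSB = 0.39 V / 2^13 ≈ 47.61 µV.
Position in LSBs: (0.350542 − (0)) × 8192/0.39 = 7363.1797; rounding gives k = 7363.
V_code = 0 + (7363/8192) × 0.39 = 0.3505334473 V.
e = 0.350542 − (0.3505334473) = +8.55 µV.

+8.55 µV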